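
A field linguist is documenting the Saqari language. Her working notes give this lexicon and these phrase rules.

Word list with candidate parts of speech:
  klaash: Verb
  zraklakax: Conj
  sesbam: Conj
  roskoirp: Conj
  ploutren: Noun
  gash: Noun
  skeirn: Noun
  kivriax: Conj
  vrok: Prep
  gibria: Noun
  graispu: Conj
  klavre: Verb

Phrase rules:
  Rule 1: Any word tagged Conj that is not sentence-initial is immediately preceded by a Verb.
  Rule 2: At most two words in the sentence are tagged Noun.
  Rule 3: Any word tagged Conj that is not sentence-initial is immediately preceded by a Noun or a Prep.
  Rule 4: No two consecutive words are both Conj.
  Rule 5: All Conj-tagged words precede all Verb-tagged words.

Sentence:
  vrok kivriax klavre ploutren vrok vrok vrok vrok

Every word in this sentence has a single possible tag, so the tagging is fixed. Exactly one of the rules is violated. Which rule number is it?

Fixed tagging: Prep Conj Verb Noun Prep Prep Prep Prep.
Applying the rules: R1 violated, R2 holds, R3 holds, R4 holds, R5 holds.
Only rule 1 fails.

1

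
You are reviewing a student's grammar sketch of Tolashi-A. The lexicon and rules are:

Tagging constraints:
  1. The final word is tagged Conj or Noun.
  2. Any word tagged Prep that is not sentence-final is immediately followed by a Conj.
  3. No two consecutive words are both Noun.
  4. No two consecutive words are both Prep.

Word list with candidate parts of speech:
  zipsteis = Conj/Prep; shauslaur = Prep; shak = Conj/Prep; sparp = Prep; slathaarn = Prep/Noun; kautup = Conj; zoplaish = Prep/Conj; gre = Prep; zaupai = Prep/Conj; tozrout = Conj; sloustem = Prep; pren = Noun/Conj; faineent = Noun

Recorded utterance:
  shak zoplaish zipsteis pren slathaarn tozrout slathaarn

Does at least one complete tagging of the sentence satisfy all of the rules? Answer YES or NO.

Candidates per position — 1:shak {Conj,Prep}; 2:zoplaish {Prep,Conj}; 3:zipsteis {Conj,Prep}; 4:pren {Noun,Conj}; 5:slathaarn {Prep,Noun}; 6:tozrout {Conj}; 7:slathaarn {Prep,Noun}.
One satisfying assignment: Conj Conj Conj Noun Prep Conj Noun.
Rule-by-rule: rule 1 ✓; rule 2 ✓; rule 3 ✓; rule 4 ✓.

YES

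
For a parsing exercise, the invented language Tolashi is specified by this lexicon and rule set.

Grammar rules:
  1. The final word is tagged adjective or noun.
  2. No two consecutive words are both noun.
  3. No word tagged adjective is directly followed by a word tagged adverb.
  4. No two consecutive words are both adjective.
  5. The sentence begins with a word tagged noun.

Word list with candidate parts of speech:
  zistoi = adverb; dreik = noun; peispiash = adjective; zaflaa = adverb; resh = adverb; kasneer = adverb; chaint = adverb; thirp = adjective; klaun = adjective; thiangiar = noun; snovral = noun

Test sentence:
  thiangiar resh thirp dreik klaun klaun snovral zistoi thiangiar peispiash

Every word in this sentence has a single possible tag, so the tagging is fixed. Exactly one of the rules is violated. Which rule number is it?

4

Fixed tagging: noun adverb adjective noun adjective adjective noun adverb noun adjective.
Rule check: R1 ✓, R2 ✓, R3 ✓, R4 ✗, R5 ✓.
Only rule 4 fails.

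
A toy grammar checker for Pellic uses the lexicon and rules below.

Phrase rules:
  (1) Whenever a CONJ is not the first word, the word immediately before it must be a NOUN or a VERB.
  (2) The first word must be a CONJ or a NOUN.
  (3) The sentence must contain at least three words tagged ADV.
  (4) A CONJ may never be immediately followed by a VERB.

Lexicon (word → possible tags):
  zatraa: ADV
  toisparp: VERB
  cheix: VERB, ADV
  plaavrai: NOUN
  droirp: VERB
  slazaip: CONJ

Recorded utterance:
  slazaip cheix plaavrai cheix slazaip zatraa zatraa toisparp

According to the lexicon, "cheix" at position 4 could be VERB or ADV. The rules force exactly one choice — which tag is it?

Candidates per position — 1:slazaip {CONJ}; 2:cheix {VERB,ADV}; 3:plaavrai {NOUN}; 4:cheix {VERB,ADV}; 5:slazaip {CONJ}; 6:zatraa {ADV}; 7:zatraa {ADV}; 8:toisparp {VERB}.
If word 2 were VERB, no tagging could satisfy rule 4; so word 2 is ADV.
If word 4 were ADV, no tagging could satisfy rule 1; so word 4 is VERB.
The only consistent sequence is: CONJ ADV NOUN VERB CONJ ADV ADV VERB.
Rule-by-rule: rule 1 ✓; rule 2 ✓; rule 3 ✓; rule 4 ✓.

VERB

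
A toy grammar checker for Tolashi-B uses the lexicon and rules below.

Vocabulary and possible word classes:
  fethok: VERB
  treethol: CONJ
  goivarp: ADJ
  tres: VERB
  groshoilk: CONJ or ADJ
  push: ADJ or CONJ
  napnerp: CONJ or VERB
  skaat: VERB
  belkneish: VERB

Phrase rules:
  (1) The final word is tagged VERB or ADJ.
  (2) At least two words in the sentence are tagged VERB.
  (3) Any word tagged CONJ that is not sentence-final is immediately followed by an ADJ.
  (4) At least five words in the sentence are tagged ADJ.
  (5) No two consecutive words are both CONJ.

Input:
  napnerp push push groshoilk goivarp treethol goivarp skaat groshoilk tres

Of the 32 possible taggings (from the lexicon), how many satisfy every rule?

7

Candidates per position — 1:napnerp {CONJ,VERB}; 2:push {ADJ,CONJ}; 3:push {ADJ,CONJ}; 4:groshoilk {CONJ,ADJ}; 5:goivarp {ADJ}; 6:treethol {CONJ}; 7:goivarp {ADJ}; 8:skaat {VERB}; 9:groshoilk {CONJ,ADJ}; 10:tres {VERB}.
There are 32 candidate sequences in total.
Checking each against the rules leaves 7 sequences.
Count = 7.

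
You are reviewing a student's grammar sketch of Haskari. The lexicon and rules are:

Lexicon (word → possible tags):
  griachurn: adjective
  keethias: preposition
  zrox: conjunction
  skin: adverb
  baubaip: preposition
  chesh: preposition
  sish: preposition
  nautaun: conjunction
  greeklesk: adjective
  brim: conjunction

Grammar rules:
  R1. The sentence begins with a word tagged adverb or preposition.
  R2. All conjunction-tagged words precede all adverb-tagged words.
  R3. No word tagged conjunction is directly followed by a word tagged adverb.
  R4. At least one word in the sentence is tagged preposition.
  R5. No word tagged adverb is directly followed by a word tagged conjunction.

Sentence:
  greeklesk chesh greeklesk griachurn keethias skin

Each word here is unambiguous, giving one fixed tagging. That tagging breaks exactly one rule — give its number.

1

Fixed tagging: adjective preposition adjective adjective preposition adverb.
Rule check: R1 fail, R2 pass, R3 pass, R4 pass, R5 pass.
Only rule 1 fails.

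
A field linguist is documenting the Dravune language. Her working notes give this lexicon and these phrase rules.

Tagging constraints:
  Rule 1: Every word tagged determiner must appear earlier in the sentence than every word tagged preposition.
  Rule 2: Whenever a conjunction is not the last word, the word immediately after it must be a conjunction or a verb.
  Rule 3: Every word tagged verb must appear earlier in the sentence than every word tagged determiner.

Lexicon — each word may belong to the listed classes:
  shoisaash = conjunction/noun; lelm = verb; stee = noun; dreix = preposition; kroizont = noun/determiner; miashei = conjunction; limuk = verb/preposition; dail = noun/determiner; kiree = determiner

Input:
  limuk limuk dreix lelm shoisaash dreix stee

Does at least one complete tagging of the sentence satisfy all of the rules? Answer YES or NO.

YES

Candidates per position — 1:limuk {verb,preposition}; 2:limuk {verb,preposition}; 3:dreix {preposition}; 4:lelm {verb}; 5:shoisaash {conjunction,noun}; 6:dreix {preposition}; 7:stee {noun}.
One satisfying assignment: verb preposition preposition verb noun preposition noun.
Rule-by-rule: rule 1 ✓; rule 2 ✓; rule 3 ✓.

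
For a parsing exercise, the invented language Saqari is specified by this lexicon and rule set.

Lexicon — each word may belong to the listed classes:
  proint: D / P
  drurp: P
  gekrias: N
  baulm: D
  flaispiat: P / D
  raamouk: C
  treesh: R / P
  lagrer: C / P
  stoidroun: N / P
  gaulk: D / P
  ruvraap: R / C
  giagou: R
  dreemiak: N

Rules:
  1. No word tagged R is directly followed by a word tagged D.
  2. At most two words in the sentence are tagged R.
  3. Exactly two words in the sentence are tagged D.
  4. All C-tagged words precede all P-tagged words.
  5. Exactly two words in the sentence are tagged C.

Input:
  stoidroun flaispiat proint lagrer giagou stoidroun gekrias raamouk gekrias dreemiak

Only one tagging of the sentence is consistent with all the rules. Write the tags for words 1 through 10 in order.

Candidates per position — 1:stoidroun {N,P}; 2:flaispiat {P,D}; 3:proint {D,P}; 4:lagrer {C,P}; 5:giagou {R}; 6:stoidroun {N,P}; 7:gekrias {N}; 8:raamouk {C}; 9:gekrias {N}; 10:dreemiak {N}.
If word 1 were P, no tagging could satisfy rule 4; so word 1 is N.
If word 2 were P, no tagging could satisfy rule 3; so word 2 is D.
If word 3 were P, no tagging could satisfy rule 3; so word 3 is D.
If word 4 were P, no tagging could satisfy rule 4; so word 4 is C.
If word 6 were P, no tagging could satisfy rule 4; so word 6 is N.
That leaves exactly one tagging: N D D C R N N C N N.
Verifying each rule — rule 1 holds; rule 2 holds; rule 3 holds; rule 4 holds; rule 5 holds.

N D D C R N N C N N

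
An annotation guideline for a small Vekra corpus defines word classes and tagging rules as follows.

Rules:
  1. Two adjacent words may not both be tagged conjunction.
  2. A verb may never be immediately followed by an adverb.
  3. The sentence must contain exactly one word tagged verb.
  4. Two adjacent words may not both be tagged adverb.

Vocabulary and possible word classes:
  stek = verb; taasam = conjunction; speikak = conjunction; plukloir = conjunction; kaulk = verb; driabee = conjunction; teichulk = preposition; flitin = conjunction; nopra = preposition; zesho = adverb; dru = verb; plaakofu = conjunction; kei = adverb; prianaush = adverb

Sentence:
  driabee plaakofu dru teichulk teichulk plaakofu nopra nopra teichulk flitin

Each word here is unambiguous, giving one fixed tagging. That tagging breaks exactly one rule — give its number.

Fixed tagging: conjunction conjunction verb preposition preposition conjunction preposition preposition preposition conjunction.
Checking each rule: R1 violated, R2 holds, R3 holds, R4 holds.
Only rule 1 fails.

1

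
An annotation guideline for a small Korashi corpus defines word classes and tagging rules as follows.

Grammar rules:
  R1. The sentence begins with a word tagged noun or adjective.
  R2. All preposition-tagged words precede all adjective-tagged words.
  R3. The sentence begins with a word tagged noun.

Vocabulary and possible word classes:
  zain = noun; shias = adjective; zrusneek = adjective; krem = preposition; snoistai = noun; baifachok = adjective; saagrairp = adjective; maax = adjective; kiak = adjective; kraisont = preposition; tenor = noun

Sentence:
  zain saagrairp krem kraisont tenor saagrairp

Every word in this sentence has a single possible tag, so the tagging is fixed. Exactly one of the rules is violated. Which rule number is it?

2

Fixed tagging: noun adjective preposition preposition noun adjective.
Rule check: R1 pass, R2 fail, R3 pass.
Only rule 2 fails.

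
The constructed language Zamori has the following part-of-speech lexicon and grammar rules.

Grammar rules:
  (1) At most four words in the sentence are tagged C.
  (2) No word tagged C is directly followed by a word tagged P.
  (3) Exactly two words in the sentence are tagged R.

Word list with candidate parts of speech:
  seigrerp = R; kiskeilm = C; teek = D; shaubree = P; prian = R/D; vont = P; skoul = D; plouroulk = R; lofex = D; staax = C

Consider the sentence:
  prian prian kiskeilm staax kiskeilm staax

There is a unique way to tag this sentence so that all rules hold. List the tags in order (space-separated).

R R C C C C

Candidates per position — 1:prian {R,D}; 2:prian {R,D}; 3:kiskeilm {C}; 4:staax {C}; 5:kiskeilm {C}; 6:staax {C}.
Word 1 cannot be D — rule 3 would then fail for every completion. It is R.
Word 2 cannot be D — rule 3 would then fail for every completion. It is R.
The only consistent sequence is: R R C C C C.
Rule-by-rule: rule 1 ok; rule 2 ok; rule 3 ok.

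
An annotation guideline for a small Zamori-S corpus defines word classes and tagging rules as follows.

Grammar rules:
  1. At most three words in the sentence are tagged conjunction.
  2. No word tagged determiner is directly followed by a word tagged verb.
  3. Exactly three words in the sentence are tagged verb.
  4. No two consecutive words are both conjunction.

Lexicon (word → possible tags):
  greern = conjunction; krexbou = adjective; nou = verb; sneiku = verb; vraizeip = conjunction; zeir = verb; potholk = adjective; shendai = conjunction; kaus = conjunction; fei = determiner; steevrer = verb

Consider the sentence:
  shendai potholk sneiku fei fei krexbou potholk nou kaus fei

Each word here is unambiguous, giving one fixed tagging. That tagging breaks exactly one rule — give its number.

Fixed tagging: conjunction adjective verb determiner determiner adjective adjective verb conjunction determiner.
Rule check: R1 ok, R2 ok, R3 fails, R4 ok.
Only rule 3 fails.

3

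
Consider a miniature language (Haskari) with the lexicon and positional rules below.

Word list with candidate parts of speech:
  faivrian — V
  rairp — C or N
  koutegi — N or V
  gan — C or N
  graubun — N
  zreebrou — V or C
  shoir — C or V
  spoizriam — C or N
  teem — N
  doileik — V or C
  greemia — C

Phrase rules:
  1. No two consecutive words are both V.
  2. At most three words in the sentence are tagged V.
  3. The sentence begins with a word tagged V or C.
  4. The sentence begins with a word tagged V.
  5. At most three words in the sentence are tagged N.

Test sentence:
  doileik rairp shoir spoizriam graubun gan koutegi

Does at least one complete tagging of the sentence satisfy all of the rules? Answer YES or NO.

YES

Candidates per position — 1:doileik {V,C}; 2:rairp {C,N}; 3:shoir {C,V}; 4:spoizriam {C,N}; 5:graubun {N}; 6:gan {C,N}; 7:koutegi {N,V}.
One satisfying assignment: V C V C N N N.
Rule-by-rule: rule 1 ok; rule 2 ok; rule 3 ok; rule 4 ok; rule 5 ok.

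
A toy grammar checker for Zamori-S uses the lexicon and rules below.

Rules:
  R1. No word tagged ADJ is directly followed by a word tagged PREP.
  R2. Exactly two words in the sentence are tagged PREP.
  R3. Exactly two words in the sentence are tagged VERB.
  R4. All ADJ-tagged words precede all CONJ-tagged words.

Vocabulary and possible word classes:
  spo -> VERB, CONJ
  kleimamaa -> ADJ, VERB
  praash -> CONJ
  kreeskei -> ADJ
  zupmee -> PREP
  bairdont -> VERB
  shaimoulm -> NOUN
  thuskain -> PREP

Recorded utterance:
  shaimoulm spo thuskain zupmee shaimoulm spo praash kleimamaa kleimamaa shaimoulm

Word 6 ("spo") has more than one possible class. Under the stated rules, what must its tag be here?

CONJ

Candidates per position — 1:shaimoulm {NOUN}; 2:spo {VERB,CONJ}; 3:thuskain {PREP}; 4:zupmee {PREP}; 5:shaimoulm {NOUN}; 6:spo {VERB,CONJ}; 7:praash {CONJ}; 8:kleimamaa {ADJ,VERB}; 9:kleimamaa {ADJ,VERB}; 10:shaimoulm {NOUN}.
Word 8 cannot be ADJ — rule 4 would then fail for every completion. It is VERB.
Word 9 cannot be ADJ — rule 4 would then fail for every completion. It is VERB.
Word 2 cannot be VERB — rule 3 would then fail for every completion. It is CONJ.
Word 6 cannot be VERB — rule 3 would then fail for every completion. It is CONJ.
So the tagging must be: NOUN CONJ PREP PREP NOUN CONJ CONJ VERB VERB NOUN.
Checking: rule 1 ✓; rule 2 ✓; rule 3 ✓; rule 4 ✓.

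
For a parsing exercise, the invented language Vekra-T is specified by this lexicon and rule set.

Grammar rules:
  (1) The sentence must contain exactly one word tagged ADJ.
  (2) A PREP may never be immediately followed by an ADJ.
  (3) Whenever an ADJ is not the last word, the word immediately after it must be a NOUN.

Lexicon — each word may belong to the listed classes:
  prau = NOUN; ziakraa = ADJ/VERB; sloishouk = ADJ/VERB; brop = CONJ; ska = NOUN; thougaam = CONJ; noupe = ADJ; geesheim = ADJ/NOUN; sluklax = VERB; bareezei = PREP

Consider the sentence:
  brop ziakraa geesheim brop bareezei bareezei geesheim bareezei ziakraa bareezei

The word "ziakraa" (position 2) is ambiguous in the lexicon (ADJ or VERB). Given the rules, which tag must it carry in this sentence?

Candidates per position — 1:brop {CONJ}; 2:ziakraa {ADJ,VERB}; 3:geesheim {ADJ,NOUN}; 4:brop {CONJ}; 5:bareezei {PREP}; 6:bareezei {PREP}; 7:geesheim {ADJ,NOUN}; 8:bareezei {PREP}; 9:ziakraa {ADJ,VERB}; 10:bareezei {PREP}.
Position 3: tagging it ADJ would leave rule 3 unsatisfiable, so it must be NOUN.
Position 7: tagging it ADJ would leave rule 2 unsatisfiable, so it must be NOUN.
Position 9: tagging it ADJ would leave rule 2 unsatisfiable, so it must be VERB.
Position 2: tagging it VERB would leave rule 1 unsatisfiable, so it must be ADJ.
The unique satisfying tagging is: CONJ ADJ NOUN CONJ PREP PREP NOUN PREP VERB PREP.
Verifying each rule — rule 1 satisfied; rule 2 satisfied; rule 3 satisfied.

ADJ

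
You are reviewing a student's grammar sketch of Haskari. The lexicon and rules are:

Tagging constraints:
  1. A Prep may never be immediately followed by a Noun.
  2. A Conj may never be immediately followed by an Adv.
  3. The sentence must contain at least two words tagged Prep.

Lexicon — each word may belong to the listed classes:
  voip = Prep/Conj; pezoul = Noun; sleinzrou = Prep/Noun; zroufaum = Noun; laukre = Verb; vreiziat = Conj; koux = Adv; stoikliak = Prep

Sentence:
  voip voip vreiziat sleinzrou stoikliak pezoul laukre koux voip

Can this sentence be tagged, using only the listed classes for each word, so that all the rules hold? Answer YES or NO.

NO

Candidates per position — 1:voip {Prep,Conj}; 2:voip {Prep,Conj}; 3:vreiziat {Conj}; 4:sleinzrou {Prep,Noun}; 5:stoikliak {Prep}; 6:pezoul {Noun}; 7:laukre {Verb}; 8:koux {Adv}; 9:voip {Prep,Conj}.
Rule 1 cannot be satisfied by any choice of tags from the lexicon.
So there is no consistent tagging.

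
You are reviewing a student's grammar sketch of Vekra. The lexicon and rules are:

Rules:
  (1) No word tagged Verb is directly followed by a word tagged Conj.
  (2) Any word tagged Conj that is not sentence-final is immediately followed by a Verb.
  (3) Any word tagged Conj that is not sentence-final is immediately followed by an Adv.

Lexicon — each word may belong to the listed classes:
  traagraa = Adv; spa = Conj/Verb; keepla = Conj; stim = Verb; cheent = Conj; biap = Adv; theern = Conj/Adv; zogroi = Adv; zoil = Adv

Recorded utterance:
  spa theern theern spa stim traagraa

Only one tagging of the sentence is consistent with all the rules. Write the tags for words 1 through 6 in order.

Candidates per position — 1:spa {Conj,Verb}; 2:theern {Conj,Adv}; 3:theern {Conj,Adv}; 4:spa {Conj,Verb}; 5:stim {Verb}; 6:traagraa {Adv}.
If word 1 were Conj, no tagging could satisfy rule 2; so word 1 is Verb.
If word 2 were Conj, no tagging could satisfy rule 1; so word 2 is Adv.
If word 3 were Conj, no tagging could satisfy rule 3; so word 3 is Adv.
If word 4 were Conj, no tagging could satisfy rule 3; so word 4 is Verb.
The unique satisfying tagging is: Verb Adv Adv Verb Verb Adv.
Checking: rule 1 ✓; rule 2 ✓; rule 3 ✓.

Verb Adv Adv Verb Verb Adv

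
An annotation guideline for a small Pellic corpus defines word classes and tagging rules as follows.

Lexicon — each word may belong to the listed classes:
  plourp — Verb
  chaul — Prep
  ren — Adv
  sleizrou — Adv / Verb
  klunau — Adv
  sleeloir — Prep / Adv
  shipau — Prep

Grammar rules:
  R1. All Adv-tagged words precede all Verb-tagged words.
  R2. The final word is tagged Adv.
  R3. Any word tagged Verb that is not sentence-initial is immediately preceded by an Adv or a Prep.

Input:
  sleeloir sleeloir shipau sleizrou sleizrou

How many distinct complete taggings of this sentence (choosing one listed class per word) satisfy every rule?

4

Candidates per position — 1:sleeloir {Prep,Adv}; 2:sleeloir {Prep,Adv}; 3:shipau {Prep}; 4:sleizrou {Adv,Verb}; 5:sleizrou {Adv,Verb}.
There are 16 candidate sequences in total.
The sequences that satisfy every rule: Prep Prep Prep Adv Adv; Prep Adv Prep Adv Adv; Adv Prep Prep Adv Adv; Adv Adv Prep Adv Adv.
Count = 4.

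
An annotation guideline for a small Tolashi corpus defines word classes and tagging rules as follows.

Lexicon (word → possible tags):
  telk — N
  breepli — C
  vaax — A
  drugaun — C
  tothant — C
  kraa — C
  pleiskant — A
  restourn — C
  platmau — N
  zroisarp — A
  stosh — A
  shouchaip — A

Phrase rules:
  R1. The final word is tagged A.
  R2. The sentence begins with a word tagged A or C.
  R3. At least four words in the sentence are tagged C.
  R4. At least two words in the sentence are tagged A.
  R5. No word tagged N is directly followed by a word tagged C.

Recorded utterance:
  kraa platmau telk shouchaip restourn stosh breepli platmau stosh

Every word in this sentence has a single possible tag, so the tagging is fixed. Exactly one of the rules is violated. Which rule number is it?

Fixed tagging: C N N A C A C N A.
Applying the rules: R1 holds, R2 holds, R3 violated, R4 holds, R5 holds.
Only rule 3 fails.

3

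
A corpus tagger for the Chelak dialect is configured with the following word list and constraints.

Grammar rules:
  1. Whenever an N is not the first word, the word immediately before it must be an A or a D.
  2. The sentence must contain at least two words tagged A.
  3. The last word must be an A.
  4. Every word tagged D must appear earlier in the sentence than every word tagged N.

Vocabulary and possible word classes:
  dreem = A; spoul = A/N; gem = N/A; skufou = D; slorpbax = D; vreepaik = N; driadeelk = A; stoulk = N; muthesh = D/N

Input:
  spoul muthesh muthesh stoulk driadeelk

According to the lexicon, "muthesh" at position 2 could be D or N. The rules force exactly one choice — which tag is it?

D

Candidates per position — 1:spoul {A,N}; 2:muthesh {D,N}; 3:muthesh {D,N}; 4:stoulk {N}; 5:driadeelk {A}.
If word 1 were N, no tagging could satisfy rule 2; so word 1 is A.
If word 3 were N, no tagging could satisfy rule 1; so word 3 is D.
If word 2 were N, no tagging could satisfy rule 4; so word 2 is D.
The only consistent sequence is: A D D N A.
Verifying each rule — rule 1 holds; rule 2 holds; rule 3 holds; rule 4 holds.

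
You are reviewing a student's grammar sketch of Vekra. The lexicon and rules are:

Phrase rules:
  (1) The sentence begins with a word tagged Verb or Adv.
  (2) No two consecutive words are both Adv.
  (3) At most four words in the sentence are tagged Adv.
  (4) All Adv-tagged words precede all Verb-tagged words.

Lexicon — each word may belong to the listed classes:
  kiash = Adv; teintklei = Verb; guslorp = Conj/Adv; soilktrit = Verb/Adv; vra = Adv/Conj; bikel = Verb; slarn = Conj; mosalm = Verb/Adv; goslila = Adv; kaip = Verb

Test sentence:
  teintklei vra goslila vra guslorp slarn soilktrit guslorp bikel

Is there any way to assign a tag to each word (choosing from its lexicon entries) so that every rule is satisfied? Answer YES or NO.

Candidates per position — 1:teintklei {Verb}; 2:vra {Adv,Conj}; 3:goslila {Adv}; 4:vra {Adv,Conj}; 5:guslorp {Conj,Adv}; 6:slarn {Conj}; 7:soilktrit {Verb,Adv}; 8:guslorp {Conj,Adv}; 9:bikel {Verb}.
Rule 4 cannot be satisfied by any choice of tags from the lexicon.
So there is no consistent tagging.

NO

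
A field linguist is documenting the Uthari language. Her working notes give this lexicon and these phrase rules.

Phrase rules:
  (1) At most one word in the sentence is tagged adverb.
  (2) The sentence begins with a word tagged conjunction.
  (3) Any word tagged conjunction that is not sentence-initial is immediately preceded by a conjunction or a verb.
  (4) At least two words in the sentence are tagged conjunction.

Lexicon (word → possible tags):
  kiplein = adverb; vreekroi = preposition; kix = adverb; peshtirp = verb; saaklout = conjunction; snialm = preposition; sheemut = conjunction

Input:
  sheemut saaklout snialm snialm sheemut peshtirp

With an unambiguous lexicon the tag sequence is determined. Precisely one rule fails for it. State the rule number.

3

Fixed tagging: conjunction conjunction preposition preposition conjunction verb.
Rule check: R1 holds, R2 holds, R3 violated, R4 holds.
Only rule 3 fails.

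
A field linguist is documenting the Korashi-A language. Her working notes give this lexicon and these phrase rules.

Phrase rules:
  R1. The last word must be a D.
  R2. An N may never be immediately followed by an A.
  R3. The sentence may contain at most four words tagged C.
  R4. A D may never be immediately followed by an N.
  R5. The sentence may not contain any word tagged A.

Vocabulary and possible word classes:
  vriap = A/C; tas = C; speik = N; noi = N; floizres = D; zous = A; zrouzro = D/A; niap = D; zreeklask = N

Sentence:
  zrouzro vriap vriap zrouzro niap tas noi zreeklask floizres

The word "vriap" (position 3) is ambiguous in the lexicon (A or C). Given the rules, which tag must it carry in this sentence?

C

Candidates per position — 1:zrouzro {D,A}; 2:vriap {A,C}; 3:vriap {A,C}; 4:zrouzro {D,A}; 5:niap {D}; 6:tas {C}; 7:noi {N}; 8:zreeklask {N}; 9:floizres {D}.
If word 1 were A, no tagging could satisfy rule 5; so word 1 is D.
If word 2 were A, no tagging could satisfy rule 5; so word 2 is C.
If word 3 were A, no tagging could satisfy rule 5; so word 3 is C.
If word 4 were A, no tagging could satisfy rule 5; so word 4 is D.
The unique satisfying tagging is: D C C D D C N N D.
Verifying each rule — rule 1 holds; rule 2 holds; rule 3 holds; rule 4 holds; rule 5 holds.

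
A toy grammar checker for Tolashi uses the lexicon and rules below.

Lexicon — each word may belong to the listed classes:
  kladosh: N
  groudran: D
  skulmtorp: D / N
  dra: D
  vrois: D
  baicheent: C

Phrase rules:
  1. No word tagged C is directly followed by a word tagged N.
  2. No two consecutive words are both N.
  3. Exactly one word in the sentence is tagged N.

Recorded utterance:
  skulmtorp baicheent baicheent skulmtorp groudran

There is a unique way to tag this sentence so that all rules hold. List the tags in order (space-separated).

Candidates per position — 1:skulmtorp {D,N}; 2:baicheent {C}; 3:baicheent {C}; 4:skulmtorp {D,N}; 5:groudran {D}.
At position 4, choosing N makes rule 1 impossible to satisfy; hence D.
At position 1, choosing D makes rule 3 impossible to satisfy; hence N.
So the tagging must be: N C C D D.
Verifying each rule — rule 1 ✓; rule 2 ✓; rule 3 ✓.

N C C D D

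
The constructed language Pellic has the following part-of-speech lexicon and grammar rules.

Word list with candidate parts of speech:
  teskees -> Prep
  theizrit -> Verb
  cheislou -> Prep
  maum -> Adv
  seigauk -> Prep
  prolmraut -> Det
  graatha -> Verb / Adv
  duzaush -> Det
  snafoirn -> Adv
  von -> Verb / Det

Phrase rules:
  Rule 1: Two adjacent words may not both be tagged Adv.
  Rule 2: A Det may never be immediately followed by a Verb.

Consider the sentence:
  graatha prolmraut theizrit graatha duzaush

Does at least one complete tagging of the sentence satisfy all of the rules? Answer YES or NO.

NO

Candidates per position — 1:graatha {Verb,Adv}; 2:prolmraut {Det}; 3:theizrit {Verb}; 4:graatha {Verb,Adv}; 5:duzaush {Det}.
Rule 2 cannot be satisfied by any choice of tags from the lexicon.
So there is no consistent tagging.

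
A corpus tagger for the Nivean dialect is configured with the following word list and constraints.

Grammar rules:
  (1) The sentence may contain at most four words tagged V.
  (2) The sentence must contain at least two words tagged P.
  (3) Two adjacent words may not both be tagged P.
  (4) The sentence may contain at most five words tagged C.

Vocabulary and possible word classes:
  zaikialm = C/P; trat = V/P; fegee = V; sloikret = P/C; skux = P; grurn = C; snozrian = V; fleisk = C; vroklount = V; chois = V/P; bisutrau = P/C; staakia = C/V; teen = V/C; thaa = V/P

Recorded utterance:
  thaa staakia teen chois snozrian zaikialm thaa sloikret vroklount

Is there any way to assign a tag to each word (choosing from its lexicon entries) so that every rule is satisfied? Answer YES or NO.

YES

Candidates per position — 1:thaa {V,P}; 2:staakia {C,V}; 3:teen {V,C}; 4:chois {V,P}; 5:snozrian {V}; 6:zaikialm {C,P}; 7:thaa {V,P}; 8:sloikret {P,C}; 9:vroklount {V}.
One satisfying assignment: P C V P V C V P V.
Rule-by-rule: rule 1 ok; rule 2 ok; rule 3 ok; rule 4 ok.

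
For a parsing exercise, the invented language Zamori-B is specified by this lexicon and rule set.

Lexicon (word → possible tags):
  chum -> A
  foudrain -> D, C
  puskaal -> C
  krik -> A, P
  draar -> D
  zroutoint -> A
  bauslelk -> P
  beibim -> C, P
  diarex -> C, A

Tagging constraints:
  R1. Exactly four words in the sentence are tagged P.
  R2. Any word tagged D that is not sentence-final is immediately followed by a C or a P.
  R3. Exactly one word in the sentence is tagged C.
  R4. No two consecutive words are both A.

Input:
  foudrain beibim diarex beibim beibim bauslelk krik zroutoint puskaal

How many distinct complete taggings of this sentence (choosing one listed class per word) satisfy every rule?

Candidates per position — 1:foudrain {D,C}; 2:beibim {C,P}; 3:diarex {C,A}; 4:beibim {C,P}; 5:beibim {C,P}; 6:bauslelk {P}; 7:krik {A,P}; 8:zroutoint {A}; 9:puskaal {C}.
There are 64 candidate sequences in total.
Every candidate sequence violates at least one rule; no consistent tagging exists.
Count = 0.

0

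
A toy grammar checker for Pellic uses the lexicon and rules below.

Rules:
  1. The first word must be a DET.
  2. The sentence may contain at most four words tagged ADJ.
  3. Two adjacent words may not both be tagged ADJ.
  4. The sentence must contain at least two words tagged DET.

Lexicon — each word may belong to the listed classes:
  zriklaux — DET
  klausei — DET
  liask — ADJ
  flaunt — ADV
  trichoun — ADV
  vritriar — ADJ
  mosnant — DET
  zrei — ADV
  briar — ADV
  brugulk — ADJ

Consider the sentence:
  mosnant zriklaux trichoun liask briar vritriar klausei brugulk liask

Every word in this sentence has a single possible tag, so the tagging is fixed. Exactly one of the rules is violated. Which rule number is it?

3

Fixed tagging: DET DET ADV ADJ ADV ADJ DET ADJ ADJ.
Applying the rules: R1 ✓, R2 ✓, R3 ✗, R4 ✓.
Only rule 3 fails.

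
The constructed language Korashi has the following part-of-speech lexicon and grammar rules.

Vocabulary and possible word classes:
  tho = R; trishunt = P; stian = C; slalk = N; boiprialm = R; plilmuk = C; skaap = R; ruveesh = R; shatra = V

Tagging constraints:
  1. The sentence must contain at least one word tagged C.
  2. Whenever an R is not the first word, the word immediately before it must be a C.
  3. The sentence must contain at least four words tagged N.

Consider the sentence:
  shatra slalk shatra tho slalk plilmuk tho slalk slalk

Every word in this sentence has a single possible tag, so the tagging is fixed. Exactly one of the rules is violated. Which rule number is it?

2

Fixed tagging: V N V R N C R N N.
Rule check: R1 ✓, R2 ✗, R3 ✓.
Only rule 2 fails.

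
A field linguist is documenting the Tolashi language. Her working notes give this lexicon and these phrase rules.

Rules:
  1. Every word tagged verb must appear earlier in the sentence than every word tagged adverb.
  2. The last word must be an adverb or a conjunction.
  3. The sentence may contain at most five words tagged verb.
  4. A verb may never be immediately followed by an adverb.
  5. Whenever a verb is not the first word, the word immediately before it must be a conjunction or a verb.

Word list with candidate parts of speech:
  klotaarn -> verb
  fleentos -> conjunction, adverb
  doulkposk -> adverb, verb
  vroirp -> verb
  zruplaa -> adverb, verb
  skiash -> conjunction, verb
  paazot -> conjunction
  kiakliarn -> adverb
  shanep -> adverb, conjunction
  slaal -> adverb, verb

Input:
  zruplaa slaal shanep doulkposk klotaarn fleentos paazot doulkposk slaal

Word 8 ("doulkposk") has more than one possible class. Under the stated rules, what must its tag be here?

Candidates per position — 1:zruplaa {adverb,verb}; 2:slaal {adverb,verb}; 3:shanep {adverb,conjunction}; 4:doulkposk {adverb,verb}; 5:klotaarn {verb}; 6:fleentos {conjunction,adverb}; 7:paazot {conjunction}; 8:doulkposk {adverb,verb}; 9:slaal {adverb,verb}.
Word 1 cannot be adverb — rule 1 would then fail for every completion. It is verb.
Word 2 cannot be adverb — rule 1 would then fail for every completion. It is verb.
Word 3 cannot be adverb — rule 1 would then fail for every completion. It is conjunction.
Word 4 cannot be adverb — rule 1 would then fail for every completion. It is verb.
Word 6 cannot be adverb — rule 4 would then fail for every completion. It is conjunction.
Word 9 cannot be verb — rule 2 would then fail for every completion. It is adverb.
Word 8 cannot be verb — rule 4 would then fail for every completion. It is adverb.
That leaves exactly one tagging: verb verb conjunction verb verb conjunction conjunction adverb adverb.
Verifying each rule — rule 1 holds; rule 2 holds; rule 3 holds; rule 4 holds; rule 5 holds.

adverb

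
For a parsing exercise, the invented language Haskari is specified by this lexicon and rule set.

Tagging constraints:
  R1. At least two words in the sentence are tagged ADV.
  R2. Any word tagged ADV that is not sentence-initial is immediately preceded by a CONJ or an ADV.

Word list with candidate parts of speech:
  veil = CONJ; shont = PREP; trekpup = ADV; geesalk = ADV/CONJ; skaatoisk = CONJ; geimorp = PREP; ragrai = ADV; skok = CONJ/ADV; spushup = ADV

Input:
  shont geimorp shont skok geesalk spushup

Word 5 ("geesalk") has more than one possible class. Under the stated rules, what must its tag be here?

ADV

Candidates per position — 1:shont {PREP}; 2:geimorp {PREP}; 3:shont {PREP}; 4:skok {CONJ,ADV}; 5:geesalk {ADV,CONJ}; 6:spushup {ADV}.
At position 4, choosing ADV makes rule 2 impossible to satisfy; hence CONJ.
At position 5, choosing CONJ makes rule 1 impossible to satisfy; hence ADV.
The only consistent sequence is: PREP PREP PREP CONJ ADV ADV.
Check: rule 1 holds; rule 2 holds.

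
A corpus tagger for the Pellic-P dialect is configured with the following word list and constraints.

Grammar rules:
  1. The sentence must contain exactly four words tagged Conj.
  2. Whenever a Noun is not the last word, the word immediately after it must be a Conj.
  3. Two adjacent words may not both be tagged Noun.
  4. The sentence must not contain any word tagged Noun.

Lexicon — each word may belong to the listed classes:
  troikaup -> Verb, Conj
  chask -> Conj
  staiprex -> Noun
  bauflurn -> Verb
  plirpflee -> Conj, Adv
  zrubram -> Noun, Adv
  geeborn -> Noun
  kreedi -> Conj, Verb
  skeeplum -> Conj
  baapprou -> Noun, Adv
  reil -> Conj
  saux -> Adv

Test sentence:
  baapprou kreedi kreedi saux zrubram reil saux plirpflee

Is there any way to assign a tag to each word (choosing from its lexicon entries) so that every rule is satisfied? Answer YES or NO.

Candidates per position — 1:baapprou {Noun,Adv}; 2:kreedi {Conj,Verb}; 3:kreedi {Conj,Verb}; 4:saux {Adv}; 5:zrubram {Noun,Adv}; 6:reil {Conj}; 7:saux {Adv}; 8:plirpflee {Conj,Adv}.
One satisfying assignment: Adv Conj Conj Adv Adv Conj Adv Conj.
Rule-by-rule: rule 1 ✓; rule 2 ✓; rule 3 ✓; rule 4 ✓.

YES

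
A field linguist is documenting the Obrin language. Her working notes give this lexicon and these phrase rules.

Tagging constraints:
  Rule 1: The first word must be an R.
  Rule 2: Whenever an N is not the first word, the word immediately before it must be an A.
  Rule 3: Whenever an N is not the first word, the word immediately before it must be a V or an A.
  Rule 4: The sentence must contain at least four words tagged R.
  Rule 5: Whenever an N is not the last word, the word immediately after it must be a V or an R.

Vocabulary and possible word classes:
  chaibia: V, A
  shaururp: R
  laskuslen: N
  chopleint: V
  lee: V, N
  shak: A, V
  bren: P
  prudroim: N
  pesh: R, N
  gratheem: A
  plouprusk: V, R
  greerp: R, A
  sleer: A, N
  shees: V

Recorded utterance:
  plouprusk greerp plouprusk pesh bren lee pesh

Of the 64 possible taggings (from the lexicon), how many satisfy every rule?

Candidates per position — 1:plouprusk {V,R}; 2:greerp {R,A}; 3:plouprusk {V,R}; 4:pesh {R,N}; 5:bren {P}; 6:lee {V,N}; 7:pesh {R,N}.
There are 64 candidate sequences in total.
The sequences that satisfy every rule: R R V R P V R; R R R R P V R; R A R R P V R.
Count = 3.

3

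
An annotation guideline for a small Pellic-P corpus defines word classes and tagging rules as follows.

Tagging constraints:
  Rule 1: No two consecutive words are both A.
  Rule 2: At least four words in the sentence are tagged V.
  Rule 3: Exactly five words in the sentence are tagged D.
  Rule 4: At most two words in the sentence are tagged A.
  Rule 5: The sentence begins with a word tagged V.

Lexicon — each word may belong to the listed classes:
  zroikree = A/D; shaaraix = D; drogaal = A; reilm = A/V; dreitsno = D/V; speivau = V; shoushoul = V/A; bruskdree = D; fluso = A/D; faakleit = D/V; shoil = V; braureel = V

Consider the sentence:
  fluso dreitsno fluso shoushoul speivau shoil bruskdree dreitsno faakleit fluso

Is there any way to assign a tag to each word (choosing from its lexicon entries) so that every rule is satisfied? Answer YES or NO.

NO

Candidates per position — 1:fluso {A,D}; 2:dreitsno {D,V}; 3:fluso {A,D}; 4:shoushoul {V,A}; 5:speivau {V}; 6:shoil {V}; 7:bruskdree {D}; 8:dreitsno {D,V}; 9:faakleit {D,V}; 10:fluso {A,D}.
Rule 5 cannot be satisfied by any choice of tags from the lexicon.
So there is no consistent tagging.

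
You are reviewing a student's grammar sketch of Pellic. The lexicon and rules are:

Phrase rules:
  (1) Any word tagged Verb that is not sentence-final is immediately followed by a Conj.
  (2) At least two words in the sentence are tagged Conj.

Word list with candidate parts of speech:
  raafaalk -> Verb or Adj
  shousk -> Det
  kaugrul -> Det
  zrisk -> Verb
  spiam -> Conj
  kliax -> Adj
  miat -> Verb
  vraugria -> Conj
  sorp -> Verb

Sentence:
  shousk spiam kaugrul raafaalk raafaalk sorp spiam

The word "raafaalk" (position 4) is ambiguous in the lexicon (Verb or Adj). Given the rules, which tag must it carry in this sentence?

Adj

Candidates per position — 1:shousk {Det}; 2:spiam {Conj}; 3:kaugrul {Det}; 4:raafaalk {Verb,Adj}; 5:raafaalk {Verb,Adj}; 6:sorp {Verb}; 7:spiam {Conj}.
Position 4: tagging it Verb would leave rule 1 unsatisfiable, so it must be Adj.
Position 5: tagging it Verb would leave rule 1 unsatisfiable, so it must be Adj.
That leaves exactly one tagging: Det Conj Det Adj Adj Verb Conj.
Checking: rule 1 ✓; rule 2 ✓.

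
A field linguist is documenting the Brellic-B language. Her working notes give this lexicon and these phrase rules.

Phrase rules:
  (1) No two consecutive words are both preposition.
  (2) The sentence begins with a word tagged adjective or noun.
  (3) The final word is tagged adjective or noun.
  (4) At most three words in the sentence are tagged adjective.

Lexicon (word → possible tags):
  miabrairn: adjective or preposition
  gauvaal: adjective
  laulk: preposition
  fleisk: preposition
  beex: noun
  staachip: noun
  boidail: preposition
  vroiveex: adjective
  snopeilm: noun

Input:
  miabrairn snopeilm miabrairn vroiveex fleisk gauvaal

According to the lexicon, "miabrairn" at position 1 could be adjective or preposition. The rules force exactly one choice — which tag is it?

Candidates per position — 1:miabrairn {adjective,preposition}; 2:snopeilm {noun}; 3:miabrairn {adjective,preposition}; 4:vroiveex {adjective}; 5:fleisk {preposition}; 6:gauvaal {adjective}.
If word 1 were preposition, no tagging could satisfy rule 2; so word 1 is adjective.
If word 3 were adjective, no tagging could satisfy rule 4; so word 3 is preposition.
So the tagging must be: adjective noun preposition adjective preposition adjective.
Verifying each rule — rule 1 holds; rule 2 holds; rule 3 holds; rule 4 holds.

adjective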